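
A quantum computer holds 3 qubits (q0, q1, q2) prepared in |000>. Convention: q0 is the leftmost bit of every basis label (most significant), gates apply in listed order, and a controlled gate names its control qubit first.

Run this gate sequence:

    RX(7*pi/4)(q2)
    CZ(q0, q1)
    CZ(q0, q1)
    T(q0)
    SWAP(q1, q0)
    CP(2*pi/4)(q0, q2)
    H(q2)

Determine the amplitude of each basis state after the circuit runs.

The final amplitudes are -sqrt(2)*sqrt(sqrt(2) + 2)/4 - sqrt(2)*I*sqrt(2 - sqrt(2))/4 on |000>, -sqrt(2)*sqrt(sqrt(2) + 2)/4 + sqrt(2)*I*sqrt(2 - sqrt(2))/4 on |001>, and 0 on every other basis state. Key observation: steps 2-3 multiply out to the identity, so the circuit reduces to the remaining gates.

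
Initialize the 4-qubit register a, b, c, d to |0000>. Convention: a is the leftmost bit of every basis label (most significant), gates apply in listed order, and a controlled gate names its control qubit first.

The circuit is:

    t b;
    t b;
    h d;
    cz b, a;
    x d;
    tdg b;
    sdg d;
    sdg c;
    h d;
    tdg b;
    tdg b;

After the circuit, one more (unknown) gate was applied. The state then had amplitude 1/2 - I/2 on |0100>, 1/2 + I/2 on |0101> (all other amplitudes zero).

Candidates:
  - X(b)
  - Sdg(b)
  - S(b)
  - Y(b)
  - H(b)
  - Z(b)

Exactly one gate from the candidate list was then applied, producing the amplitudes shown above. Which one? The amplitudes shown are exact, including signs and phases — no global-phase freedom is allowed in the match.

The unique candidate consistent with the amplitudes is X(b).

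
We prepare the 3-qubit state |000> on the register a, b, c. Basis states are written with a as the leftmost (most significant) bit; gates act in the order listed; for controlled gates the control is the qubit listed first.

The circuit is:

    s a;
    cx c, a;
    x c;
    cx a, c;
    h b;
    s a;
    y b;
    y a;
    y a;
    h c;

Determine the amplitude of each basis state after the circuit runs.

After the circuit, the state carries amplitude -I/2 on |000>, I/2 on |001>, I/2 on |010>, -I/2 on |011>, 0 on |100>, 0 on |101>, 0 on |110>, 0 on |111>.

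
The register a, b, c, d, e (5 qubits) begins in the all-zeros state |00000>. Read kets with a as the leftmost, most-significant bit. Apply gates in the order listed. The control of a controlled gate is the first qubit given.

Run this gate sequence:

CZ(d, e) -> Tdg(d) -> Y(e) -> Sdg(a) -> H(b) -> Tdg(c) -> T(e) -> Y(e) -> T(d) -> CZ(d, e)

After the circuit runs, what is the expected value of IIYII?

The observable IIYII averages to 0.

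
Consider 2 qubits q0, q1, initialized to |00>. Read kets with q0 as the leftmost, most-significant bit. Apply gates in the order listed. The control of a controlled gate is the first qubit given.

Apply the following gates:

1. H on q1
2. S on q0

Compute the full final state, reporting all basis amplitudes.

The final amplitudes are sqrt(2)/2 on |00>, sqrt(2)/2 on |01>, 0 on |10>, 0 on |11>.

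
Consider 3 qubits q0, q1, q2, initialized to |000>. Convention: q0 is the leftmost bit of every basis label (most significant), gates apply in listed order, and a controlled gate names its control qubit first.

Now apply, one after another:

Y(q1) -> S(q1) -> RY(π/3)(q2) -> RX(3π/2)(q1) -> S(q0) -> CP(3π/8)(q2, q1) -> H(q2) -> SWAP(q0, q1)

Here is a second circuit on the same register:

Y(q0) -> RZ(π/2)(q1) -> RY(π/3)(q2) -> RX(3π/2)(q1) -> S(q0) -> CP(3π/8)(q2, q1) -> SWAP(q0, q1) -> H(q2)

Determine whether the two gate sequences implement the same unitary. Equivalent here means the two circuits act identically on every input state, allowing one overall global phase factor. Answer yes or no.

No, they are not equivalent — no single phase factor reconciles the two unitaries.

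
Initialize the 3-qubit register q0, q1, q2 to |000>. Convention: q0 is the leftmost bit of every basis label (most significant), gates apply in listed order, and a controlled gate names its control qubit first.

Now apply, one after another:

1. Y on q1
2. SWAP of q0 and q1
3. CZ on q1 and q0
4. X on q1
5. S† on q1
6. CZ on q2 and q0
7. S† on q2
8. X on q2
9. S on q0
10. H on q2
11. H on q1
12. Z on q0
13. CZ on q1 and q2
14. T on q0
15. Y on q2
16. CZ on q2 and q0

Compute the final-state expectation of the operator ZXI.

The expectation value of ZXI is 0.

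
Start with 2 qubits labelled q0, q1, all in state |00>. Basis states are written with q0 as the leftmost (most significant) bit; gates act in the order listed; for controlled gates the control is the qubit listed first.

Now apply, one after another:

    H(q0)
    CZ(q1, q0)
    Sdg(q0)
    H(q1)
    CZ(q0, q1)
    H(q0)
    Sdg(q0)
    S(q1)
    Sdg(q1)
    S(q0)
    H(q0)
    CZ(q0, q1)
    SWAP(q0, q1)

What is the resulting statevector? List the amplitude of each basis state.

The final amplitudes are 1/2 on |00>, -I/2 on |01>, 1/2 on |10>, -I/2 on |11>. Key observation: the block from step 5 through step 12 cancels to the identity and can be dropped.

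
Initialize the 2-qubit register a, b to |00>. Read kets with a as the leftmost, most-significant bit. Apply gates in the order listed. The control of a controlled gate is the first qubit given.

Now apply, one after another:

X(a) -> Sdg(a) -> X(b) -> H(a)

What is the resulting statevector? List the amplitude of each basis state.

The final amplitudes are 0 on |00>, -sqrt(2)*I/2 on |01>, 0 on |10>, sqrt(2)*I/2 on |11>.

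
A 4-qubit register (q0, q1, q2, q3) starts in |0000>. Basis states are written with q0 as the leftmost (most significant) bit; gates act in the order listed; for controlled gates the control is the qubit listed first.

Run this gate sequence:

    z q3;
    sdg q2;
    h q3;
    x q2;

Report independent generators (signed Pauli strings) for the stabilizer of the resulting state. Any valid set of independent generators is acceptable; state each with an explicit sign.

One valid set of independent stabilizer generators is +IIIX, +ZIII, +IZII, -IIZI (any independent generating set of the same group is equally correct).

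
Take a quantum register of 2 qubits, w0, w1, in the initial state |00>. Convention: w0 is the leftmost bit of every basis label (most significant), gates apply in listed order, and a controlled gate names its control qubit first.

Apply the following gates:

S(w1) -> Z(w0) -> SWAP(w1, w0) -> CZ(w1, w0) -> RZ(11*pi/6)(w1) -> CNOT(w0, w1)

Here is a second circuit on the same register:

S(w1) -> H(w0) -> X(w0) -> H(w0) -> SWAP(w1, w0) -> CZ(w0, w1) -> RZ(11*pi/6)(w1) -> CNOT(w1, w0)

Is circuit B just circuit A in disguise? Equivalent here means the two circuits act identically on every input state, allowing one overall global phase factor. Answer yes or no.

No — the two circuits implement different unitaries, even allowing a global phase.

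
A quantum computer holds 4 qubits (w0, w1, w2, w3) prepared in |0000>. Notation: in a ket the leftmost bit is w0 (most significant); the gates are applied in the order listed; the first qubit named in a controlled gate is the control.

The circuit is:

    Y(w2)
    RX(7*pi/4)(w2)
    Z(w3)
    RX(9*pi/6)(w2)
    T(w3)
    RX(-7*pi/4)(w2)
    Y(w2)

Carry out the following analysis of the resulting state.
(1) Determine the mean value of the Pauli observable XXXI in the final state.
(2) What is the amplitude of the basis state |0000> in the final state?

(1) In the final state, XXXI has expectation 0.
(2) The amplitude on |0000> is -sqrt(2)/2.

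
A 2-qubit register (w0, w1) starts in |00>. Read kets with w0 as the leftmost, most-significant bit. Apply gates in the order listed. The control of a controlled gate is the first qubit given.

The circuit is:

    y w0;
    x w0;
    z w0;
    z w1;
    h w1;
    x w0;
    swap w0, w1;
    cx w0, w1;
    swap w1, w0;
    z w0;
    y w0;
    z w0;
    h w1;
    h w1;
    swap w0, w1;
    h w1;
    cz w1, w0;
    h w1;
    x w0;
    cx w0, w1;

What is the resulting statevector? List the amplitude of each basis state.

After the circuit, the state carries amplitude sqrt(2)/2 on |00>, 0 on |01>, 0 on |10>, -sqrt(2)/2 on |11>.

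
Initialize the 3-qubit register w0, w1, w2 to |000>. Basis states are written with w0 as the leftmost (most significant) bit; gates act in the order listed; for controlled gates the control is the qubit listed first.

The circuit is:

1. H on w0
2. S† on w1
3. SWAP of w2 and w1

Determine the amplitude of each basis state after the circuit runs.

After the circuit, the state carries amplitude sqrt(2)/2 on |000>, sqrt(2)/2 on |100>, and 0 on every other basis state.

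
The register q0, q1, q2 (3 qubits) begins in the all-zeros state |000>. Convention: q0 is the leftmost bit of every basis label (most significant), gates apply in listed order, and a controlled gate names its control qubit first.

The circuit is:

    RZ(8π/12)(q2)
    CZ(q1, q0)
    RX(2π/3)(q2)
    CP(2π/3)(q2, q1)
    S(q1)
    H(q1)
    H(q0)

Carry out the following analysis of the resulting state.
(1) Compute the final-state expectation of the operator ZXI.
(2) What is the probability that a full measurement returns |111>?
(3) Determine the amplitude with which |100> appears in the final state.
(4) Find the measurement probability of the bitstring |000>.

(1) In the final state, ZXI has expectation 0.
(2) A full measurement returns |111> with probability 3/16.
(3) The final state's coefficient on |100> equals -exp(2*I*pi/3)/4.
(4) Outcome |000> occurs with probability 1/16.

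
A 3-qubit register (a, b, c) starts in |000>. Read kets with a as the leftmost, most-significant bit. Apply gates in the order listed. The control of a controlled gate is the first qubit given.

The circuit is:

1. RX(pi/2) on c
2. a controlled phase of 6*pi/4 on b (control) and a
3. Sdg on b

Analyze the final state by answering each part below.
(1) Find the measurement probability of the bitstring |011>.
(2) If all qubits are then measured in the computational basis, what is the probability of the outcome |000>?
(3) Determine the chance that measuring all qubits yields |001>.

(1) A full measurement returns |011> with probability 0.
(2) Outcome |000> occurs with probability 1/2.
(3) Outcome |001> occurs with probability 1/2.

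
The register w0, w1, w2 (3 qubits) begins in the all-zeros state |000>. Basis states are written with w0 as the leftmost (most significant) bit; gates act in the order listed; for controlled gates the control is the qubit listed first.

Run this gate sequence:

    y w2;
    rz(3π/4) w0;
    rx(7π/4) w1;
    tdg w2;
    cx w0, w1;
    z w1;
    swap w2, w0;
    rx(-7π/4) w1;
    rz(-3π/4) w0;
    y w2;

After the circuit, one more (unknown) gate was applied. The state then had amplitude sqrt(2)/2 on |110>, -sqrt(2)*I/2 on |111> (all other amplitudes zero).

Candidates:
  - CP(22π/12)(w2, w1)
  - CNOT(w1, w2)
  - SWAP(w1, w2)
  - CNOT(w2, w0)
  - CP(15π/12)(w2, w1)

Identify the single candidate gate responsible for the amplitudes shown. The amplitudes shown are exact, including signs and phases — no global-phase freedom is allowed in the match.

It was SWAP(w1, w2) that produced the state shown.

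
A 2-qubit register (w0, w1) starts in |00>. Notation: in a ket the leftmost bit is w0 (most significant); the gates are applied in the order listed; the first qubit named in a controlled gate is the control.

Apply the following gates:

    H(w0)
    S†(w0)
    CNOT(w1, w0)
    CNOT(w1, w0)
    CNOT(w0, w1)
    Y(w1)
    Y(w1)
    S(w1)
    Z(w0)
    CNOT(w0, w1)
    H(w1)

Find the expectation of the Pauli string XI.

The expectation value of XI is -1.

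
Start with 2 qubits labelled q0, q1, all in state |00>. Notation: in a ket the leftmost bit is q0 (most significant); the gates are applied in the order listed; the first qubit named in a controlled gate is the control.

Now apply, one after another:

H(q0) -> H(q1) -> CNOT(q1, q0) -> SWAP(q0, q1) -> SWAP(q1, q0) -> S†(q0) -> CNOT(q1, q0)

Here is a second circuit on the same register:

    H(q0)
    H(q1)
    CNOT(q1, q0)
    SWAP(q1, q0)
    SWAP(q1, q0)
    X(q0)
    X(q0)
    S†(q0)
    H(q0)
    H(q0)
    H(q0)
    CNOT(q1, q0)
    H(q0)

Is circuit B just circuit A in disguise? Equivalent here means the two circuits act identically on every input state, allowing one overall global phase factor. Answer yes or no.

No — the two circuits implement different unitaries, even allowing a global phase.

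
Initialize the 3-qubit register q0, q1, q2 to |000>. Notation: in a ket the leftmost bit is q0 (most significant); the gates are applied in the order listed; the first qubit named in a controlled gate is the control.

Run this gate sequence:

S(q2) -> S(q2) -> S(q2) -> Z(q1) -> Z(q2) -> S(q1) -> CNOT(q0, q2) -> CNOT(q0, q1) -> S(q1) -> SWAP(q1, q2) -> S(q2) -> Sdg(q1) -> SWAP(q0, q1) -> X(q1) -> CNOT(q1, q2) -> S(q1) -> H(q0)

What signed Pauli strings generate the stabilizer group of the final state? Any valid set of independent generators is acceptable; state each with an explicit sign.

The final state is stabilized by the group generated by +XII, -IZI, -IIZ; other independent generating sets are equally valid.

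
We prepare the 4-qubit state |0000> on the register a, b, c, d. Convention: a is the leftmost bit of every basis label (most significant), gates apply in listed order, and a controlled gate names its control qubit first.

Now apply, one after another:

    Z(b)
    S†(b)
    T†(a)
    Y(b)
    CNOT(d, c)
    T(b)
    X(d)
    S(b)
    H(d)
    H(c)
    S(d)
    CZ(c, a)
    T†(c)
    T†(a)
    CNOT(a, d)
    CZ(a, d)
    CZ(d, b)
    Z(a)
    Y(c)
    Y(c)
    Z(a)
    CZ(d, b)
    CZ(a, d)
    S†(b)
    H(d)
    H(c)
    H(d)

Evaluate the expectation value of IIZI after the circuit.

In the final state, IIZI has expectation sqrt(2)/2. Key observation: the block from step 16 through step 23 cancels to the identity and can be dropped.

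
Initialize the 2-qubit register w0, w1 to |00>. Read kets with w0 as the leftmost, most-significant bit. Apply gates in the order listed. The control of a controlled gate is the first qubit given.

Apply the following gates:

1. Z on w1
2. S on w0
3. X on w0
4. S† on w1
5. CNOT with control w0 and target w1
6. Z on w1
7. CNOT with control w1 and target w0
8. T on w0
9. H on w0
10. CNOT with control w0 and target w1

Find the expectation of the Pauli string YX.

In the final state, YX has expectation 0.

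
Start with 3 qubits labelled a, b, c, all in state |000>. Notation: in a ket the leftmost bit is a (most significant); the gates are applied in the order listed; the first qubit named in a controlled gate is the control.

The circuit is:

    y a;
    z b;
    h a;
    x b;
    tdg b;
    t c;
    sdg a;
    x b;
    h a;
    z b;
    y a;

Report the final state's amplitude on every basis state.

The final amplitudes are (-1 + I)*exp(3*I*pi/4)/2 on |000>, -sqrt(2)/2 on |100>, and 0 on every other basis state.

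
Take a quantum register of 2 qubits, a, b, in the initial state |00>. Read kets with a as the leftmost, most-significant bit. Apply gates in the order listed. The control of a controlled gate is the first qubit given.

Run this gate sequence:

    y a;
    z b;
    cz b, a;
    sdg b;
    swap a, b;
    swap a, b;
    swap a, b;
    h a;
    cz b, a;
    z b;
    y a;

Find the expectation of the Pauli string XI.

The expectation value of XI is 1.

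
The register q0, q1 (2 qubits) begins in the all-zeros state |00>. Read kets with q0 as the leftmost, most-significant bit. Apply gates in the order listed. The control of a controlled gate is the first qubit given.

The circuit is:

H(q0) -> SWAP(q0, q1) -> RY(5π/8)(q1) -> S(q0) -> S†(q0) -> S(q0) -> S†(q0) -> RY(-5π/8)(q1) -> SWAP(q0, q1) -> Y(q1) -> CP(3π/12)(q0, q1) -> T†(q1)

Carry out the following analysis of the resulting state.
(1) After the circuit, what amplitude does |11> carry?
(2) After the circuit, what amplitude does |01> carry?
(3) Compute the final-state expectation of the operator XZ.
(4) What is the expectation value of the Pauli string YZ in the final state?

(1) The final state's coefficient on |11> equals sqrt(2)*I/2. Key observation: steps 2-9 multiply out to the identity, so the circuit reduces to the remaining gates.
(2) |01> carries amplitude sqrt(2)*exp(I*pi/4)/2 in the final state.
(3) In the final state, XZ has expectation -sqrt(2)/2.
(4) The expectation value of YZ is -sqrt(2)/2.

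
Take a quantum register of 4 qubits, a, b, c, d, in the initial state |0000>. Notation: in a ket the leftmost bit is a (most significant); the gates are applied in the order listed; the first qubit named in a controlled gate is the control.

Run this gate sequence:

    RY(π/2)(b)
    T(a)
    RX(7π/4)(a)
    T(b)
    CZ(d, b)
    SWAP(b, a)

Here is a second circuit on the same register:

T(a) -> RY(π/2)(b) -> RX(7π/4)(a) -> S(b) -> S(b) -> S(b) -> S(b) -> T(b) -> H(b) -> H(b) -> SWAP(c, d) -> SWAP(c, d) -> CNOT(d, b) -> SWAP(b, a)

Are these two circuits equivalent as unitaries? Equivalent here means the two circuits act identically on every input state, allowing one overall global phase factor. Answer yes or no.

No: there is an input state on which the two circuits produce genuinely different outputs (not merely differing by a phase).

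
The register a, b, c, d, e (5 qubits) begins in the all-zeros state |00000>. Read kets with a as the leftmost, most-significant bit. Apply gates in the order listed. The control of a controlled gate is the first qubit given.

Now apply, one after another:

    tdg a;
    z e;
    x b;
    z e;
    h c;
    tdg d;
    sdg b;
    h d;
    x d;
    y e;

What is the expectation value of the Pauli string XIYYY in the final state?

In the final state, XIYYY has expectation 0.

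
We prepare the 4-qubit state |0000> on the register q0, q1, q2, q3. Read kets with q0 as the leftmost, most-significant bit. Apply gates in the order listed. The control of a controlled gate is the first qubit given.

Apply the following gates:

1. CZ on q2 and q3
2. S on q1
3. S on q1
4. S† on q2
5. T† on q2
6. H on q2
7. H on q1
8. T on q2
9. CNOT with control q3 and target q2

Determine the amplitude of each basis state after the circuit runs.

The resulting statevector has amplitude 1/2 on |0000>, exp(I*pi/4)/2 on |0010>, 1/2 on |0100>, exp(I*pi/4)/2 on |0110>, and 0 on every other basis state.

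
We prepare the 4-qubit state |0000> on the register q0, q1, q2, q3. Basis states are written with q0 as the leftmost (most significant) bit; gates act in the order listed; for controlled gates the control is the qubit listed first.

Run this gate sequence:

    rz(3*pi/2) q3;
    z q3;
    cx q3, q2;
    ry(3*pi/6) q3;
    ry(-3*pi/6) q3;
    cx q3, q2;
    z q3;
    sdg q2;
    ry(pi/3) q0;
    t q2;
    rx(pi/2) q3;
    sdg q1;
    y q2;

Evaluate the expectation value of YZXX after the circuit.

In the final state, YZXX has expectation 0. Key observation: steps 2-7 multiply out to the identity, so the circuit reduces to the remaining gates.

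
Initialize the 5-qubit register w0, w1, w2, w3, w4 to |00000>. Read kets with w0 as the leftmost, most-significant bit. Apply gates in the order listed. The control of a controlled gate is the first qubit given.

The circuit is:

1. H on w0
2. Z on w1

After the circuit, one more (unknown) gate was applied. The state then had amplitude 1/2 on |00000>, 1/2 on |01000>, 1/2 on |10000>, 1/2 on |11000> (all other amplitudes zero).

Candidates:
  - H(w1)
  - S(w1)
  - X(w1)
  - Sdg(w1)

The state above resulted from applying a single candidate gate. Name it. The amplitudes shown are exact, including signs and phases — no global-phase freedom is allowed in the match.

The unique candidate consistent with the amplitudes is H(w1).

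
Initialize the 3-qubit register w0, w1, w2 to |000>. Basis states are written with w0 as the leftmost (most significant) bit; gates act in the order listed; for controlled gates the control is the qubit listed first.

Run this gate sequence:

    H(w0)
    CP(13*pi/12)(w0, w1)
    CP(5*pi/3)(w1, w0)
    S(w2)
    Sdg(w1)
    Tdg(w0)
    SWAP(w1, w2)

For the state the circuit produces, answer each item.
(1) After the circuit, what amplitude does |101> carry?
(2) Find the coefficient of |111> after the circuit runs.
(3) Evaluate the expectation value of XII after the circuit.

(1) |101> carries amplitude 0 in the final state.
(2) The final state's coefficient on |111> equals 0.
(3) The expectation value of XII is sqrt(2)/2.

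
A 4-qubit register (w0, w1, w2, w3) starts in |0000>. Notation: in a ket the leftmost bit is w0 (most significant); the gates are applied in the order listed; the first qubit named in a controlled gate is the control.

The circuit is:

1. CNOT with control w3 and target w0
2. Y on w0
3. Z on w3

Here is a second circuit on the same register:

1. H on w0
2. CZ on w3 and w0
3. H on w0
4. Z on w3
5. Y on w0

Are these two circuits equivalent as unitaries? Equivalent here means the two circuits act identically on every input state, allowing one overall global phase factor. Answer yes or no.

Yes, they are equivalent — the unitaries differ by at most a global phase.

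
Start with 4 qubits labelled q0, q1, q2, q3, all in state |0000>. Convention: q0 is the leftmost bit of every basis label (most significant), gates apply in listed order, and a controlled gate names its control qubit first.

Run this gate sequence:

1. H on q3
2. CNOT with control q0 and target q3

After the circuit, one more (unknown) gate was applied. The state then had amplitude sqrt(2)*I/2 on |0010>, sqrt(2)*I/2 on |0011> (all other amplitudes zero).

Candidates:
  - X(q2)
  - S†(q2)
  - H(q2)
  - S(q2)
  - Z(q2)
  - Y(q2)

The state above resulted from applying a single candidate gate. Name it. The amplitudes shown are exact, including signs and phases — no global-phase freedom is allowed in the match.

The unique candidate consistent with the amplitudes is Y(q2).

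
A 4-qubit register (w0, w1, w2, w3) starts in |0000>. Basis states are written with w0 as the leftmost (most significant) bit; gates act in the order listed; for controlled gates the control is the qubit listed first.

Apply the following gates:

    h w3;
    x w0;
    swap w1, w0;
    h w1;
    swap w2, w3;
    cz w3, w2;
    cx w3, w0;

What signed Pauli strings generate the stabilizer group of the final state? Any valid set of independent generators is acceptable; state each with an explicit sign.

The stabilizer group can be generated by -IXII, +IIXI, +ZIII, +IIIZ, among other valid generating sets.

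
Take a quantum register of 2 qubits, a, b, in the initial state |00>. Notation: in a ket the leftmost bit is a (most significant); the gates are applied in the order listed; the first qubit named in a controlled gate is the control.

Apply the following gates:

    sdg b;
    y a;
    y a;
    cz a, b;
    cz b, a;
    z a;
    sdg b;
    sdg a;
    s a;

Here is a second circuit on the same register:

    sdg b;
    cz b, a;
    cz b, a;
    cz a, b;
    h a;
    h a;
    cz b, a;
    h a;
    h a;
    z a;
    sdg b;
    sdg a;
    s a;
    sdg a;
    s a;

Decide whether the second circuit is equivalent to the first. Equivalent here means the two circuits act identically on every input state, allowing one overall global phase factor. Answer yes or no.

Yes: on every input state the two circuits agree up to one overall phase factor.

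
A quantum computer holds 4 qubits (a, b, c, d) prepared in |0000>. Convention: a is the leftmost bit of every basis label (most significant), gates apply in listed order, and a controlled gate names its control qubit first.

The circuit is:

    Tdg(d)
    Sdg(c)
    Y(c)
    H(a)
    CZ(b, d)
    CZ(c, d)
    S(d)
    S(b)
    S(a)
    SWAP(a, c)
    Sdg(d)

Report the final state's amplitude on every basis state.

The resulting statevector has amplitude sqrt(2)*I/2 on |1000>, -sqrt(2)/2 on |1010>, and 0 on every other basis state.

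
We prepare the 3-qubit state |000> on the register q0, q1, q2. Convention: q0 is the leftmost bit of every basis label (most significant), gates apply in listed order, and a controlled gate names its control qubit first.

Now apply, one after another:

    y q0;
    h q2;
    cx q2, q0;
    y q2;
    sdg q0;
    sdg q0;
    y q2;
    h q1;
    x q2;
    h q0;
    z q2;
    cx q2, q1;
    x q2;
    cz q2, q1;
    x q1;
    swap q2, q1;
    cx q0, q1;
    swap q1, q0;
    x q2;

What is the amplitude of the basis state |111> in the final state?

The final state's coefficient on |111> equals -sqrt(2)*I/4.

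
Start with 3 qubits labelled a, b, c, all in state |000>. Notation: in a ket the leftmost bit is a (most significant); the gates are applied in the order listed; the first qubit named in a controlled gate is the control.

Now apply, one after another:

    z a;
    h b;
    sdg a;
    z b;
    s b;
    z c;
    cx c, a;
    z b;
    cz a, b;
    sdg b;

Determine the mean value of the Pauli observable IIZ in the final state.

The expectation value of IIZ is 1.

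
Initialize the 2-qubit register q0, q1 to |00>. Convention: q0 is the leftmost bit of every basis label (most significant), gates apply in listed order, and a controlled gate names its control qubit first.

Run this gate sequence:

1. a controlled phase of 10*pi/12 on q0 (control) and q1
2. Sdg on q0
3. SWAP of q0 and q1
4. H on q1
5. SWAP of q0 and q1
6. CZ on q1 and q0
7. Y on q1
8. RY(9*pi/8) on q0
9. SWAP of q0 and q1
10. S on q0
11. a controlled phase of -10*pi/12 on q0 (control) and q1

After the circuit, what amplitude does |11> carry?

The amplitude on |11> is exp(I*pi/6)*sin(3*pi/16).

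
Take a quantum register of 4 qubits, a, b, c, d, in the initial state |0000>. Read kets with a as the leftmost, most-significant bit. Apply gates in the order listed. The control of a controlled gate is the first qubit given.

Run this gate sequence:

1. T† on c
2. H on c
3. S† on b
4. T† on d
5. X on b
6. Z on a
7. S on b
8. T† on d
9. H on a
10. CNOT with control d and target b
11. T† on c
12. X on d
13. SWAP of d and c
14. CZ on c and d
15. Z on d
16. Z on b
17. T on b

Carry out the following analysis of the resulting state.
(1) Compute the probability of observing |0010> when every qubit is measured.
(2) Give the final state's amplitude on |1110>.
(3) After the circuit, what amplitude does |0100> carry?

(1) Outcome |0010> occurs with probability 0.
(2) The amplitude on |1110> is -exp(3*I*pi/4)/2.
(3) |0100> carries amplitude 0 in the final state.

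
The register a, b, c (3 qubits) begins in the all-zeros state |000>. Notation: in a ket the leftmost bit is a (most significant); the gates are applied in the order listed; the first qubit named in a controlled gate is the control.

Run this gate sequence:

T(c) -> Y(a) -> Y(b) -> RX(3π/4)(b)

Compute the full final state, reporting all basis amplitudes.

The resulting statevector has amplitude I*sqrt(sqrt(2) + 2)/2 on |100>, -sqrt(2 - sqrt(2))/2 on |110>, and 0 on every other basis state.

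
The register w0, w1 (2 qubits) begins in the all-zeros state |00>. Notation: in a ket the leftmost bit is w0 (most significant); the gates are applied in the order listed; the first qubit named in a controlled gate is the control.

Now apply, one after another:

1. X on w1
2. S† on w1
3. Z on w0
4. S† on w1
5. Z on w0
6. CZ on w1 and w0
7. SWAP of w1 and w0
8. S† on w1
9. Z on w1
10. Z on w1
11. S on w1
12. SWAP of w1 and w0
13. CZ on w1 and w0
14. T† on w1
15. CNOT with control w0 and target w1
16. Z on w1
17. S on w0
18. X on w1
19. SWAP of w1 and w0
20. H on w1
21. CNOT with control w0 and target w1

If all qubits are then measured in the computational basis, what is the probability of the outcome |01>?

The probability of measuring |01> is 1/2. Key observation: the block from step 6 through step 13 cancels to the identity and can be dropped.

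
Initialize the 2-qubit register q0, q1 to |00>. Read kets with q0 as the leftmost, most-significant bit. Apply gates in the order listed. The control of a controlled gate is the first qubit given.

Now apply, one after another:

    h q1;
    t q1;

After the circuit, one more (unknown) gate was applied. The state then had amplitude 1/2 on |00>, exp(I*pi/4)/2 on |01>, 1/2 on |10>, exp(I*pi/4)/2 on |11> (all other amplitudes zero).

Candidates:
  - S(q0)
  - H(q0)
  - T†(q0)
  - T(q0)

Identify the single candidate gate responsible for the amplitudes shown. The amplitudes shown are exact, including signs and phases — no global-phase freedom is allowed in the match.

The applied gate was H(q0).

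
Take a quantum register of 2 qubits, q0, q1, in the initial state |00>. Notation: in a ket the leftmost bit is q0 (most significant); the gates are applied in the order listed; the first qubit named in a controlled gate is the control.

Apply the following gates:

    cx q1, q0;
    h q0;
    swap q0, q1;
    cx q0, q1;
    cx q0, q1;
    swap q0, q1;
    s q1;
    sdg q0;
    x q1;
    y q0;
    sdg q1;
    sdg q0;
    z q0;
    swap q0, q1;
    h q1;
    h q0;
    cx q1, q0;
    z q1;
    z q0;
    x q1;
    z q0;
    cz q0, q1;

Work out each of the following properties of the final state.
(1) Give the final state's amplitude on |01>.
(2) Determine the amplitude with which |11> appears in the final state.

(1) The amplitude on |01> is sqrt(2)*I/2. Key observation: steps 3-6 multiply out to the identity, so the circuit reduces to the remaining gates.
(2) The amplitude on |11> is sqrt(2)*I/2.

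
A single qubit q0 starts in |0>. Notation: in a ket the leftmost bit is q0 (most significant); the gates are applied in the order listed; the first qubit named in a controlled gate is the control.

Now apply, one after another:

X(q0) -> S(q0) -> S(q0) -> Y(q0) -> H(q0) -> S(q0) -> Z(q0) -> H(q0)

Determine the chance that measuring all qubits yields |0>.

Outcome |0> occurs with probability 1/2.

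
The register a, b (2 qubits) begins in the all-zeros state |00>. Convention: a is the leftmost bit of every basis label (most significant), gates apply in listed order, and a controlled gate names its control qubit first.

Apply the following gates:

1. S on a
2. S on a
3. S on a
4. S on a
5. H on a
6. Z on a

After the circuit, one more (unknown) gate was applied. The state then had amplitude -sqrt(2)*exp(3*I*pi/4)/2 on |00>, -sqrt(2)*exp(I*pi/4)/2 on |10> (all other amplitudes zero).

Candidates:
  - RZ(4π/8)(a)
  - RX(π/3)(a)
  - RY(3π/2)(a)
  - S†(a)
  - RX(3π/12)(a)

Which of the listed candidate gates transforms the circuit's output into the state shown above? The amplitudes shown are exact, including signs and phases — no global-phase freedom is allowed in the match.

The unique candidate consistent with the amplitudes is RZ(4π/8)(a). Key observation: the block from step 1 through step 4 cancels to the identity and can be dropped.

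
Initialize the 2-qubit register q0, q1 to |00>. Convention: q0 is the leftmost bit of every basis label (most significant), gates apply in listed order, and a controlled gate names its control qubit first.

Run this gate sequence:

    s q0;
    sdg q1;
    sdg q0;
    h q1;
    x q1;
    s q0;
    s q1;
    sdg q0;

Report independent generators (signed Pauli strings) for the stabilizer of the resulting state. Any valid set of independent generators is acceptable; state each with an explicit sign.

One valid set of independent stabilizer generators is +IY, +ZI (any independent generating set of the same group is equally correct).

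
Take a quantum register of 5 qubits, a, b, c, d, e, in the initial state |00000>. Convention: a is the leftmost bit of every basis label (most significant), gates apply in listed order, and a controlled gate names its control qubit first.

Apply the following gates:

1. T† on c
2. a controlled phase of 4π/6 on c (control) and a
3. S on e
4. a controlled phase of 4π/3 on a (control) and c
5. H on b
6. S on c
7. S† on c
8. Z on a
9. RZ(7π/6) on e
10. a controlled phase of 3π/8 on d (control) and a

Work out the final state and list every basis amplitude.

After the circuit, the state carries amplitude -sqrt(2)*exp(5*I*pi/12)/2 on |00000>, -sqrt(2)*exp(5*I*pi/12)/2 on |01000>, and 0 on every other basis state. Key observation: gates 6-7 undo each other exactly, leaving only the rest of the circuit to track.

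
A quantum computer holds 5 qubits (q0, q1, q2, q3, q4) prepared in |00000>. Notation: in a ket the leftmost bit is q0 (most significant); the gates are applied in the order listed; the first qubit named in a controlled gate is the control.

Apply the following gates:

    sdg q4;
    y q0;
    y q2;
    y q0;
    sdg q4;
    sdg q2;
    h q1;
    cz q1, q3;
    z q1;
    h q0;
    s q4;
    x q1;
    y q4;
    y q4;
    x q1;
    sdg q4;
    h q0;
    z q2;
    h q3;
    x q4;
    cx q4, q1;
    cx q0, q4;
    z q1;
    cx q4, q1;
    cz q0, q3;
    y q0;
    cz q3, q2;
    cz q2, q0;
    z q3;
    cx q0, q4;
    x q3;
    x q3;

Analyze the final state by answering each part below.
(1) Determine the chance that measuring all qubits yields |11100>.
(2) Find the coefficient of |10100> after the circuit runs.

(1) Outcome |11100> occurs with probability 1/4. Key observation: gates 10-17 undo each other exactly, leaving only the rest of the circuit to track.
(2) The final state's coefficient on |10100> equals -I/2.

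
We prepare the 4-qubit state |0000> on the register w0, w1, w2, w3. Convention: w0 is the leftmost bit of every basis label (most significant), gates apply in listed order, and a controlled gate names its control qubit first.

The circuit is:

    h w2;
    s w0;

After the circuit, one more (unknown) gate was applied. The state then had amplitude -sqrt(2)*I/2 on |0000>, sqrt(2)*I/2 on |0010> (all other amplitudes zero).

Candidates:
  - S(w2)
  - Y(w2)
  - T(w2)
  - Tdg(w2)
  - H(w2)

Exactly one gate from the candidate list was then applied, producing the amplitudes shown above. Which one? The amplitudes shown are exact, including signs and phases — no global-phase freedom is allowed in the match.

It was Y(w2) that produced the state shown.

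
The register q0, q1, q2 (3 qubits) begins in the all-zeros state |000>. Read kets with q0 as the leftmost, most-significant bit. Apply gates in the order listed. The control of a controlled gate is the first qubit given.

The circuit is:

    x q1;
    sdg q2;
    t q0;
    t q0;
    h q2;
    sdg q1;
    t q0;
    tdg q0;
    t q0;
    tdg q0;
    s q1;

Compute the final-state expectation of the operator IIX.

The expectation value of IIX is 1. Key observation: the block from step 6 through step 11 cancels to the identity and can be dropped.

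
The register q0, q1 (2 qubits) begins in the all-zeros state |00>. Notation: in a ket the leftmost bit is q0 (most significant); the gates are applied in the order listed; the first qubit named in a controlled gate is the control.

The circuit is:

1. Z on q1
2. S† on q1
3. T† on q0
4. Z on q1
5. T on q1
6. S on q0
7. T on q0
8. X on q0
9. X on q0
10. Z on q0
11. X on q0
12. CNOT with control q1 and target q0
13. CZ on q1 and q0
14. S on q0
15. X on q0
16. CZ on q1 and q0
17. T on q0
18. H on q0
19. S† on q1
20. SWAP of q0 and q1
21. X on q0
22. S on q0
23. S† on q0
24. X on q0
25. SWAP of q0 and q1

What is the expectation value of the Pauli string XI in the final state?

The expectation value of XI is 1. Key observation: gates 20-25 undo each other exactly, leaving only the rest of the circuit to track.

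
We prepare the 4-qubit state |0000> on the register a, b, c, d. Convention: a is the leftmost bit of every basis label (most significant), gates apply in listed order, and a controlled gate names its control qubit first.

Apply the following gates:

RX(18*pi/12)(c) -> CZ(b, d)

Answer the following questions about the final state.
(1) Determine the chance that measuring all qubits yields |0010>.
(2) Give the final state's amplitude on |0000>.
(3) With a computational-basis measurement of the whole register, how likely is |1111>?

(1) A full measurement returns |0010> with probability 1/2.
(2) |0000> carries amplitude -sqrt(2)/2 in the final state.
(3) The probability of measuring |1111> is 0.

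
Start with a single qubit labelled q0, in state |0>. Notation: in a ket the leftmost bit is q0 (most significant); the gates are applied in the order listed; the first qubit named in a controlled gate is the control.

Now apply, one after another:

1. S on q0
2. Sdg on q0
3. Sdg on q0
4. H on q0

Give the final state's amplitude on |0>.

The final state's coefficient on |0> equals sqrt(2)/2. Key observation: the block from step 1 through step 2 cancels to the identity and can be dropped.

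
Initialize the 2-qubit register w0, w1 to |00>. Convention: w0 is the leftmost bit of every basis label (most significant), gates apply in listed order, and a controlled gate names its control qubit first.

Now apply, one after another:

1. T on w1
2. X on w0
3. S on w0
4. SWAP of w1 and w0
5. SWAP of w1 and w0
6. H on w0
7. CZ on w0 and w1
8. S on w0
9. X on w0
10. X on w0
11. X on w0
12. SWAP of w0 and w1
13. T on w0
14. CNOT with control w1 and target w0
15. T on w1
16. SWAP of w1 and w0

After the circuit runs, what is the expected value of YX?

In the final state, YX has expectation sqrt(2)/2. Key observation: gates 9-10 undo each other exactly, leaving only the rest of the circuit to track.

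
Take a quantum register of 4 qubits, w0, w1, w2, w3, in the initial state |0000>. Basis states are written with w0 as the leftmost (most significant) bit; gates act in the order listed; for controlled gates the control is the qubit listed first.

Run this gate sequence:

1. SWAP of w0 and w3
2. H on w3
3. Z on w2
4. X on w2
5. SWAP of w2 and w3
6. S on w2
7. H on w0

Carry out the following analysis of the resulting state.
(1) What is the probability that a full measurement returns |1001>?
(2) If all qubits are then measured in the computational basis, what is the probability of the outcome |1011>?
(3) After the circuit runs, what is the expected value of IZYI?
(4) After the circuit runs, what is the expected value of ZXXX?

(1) Outcome |1001> occurs with probability 1/4.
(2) The probability of measuring |1011> is 1/4.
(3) In the final state, IZYI has expectation 1.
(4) The expectation value of ZXXX is 0.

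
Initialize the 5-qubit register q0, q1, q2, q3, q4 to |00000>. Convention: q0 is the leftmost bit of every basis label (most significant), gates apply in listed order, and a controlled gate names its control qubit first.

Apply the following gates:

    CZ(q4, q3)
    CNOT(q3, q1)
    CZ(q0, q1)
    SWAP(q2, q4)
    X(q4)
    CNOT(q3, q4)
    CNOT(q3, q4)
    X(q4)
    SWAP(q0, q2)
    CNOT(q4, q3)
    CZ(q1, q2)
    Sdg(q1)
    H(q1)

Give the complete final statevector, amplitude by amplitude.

After the circuit, the state carries amplitude sqrt(2)/2 on |00000>, sqrt(2)/2 on |01000>, and 0 on every other basis state.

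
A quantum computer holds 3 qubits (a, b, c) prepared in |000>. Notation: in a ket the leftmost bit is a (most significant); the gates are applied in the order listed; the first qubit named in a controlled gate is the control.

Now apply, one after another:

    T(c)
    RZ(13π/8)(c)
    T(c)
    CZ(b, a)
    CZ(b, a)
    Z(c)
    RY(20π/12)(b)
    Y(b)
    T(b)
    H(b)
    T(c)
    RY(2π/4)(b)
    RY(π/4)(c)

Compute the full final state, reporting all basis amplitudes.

The final amplitudes are sqrt(3*sqrt(2) + 6)*exp(15*I*pi/16)/4 on |000>, sqrt(6 - 3*sqrt(2))*exp(15*I*pi/16)/4 on |001>, sqrt(sqrt(2) + 2)*exp(11*I*pi/16)/4 on |010>, sqrt(2 - sqrt(2))*exp(11*I*pi/16)/4 on |011>, 0 on |100>, 0 on |101>, 0 on |110>, 0 on |111>. Key observation: the block from step 4 through step 5 cancels to the identity and can be dropped.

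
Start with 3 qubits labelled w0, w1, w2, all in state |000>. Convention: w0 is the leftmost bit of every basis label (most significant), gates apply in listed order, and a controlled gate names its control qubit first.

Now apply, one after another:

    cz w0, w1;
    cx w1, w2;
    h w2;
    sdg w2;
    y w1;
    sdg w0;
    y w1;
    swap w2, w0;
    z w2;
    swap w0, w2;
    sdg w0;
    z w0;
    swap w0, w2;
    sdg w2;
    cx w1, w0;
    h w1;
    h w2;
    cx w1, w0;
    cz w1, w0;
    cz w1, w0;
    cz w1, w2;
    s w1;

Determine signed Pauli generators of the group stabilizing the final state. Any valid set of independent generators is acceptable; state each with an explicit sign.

The final state is stabilized by the group generated by -YZI, +ZXZ, +IZX; other independent generating sets are equally valid.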